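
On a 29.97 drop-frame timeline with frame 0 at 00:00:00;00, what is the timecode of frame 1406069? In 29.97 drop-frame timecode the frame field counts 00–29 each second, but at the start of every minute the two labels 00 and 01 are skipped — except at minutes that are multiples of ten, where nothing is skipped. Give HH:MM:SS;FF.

13:01:55;25

Each 10-minute DF block holds 10 × 60 × 30 − 9 × 2 = 17982 frames. 1406069 ÷ 17982 → 78 full blocks, remainder 3473.
Within the partial block the first minute is 1800 frames and each further minute 1798, so 1 further minute boundary passed. Total skipped labels = 18 × 78 + 2 × 1 = 1406.
Non-drop label index = 1406069 + 1406 = 1407475; at 30 labels/s that is 13:01:55:25, i.e. DF 13:01:55;25.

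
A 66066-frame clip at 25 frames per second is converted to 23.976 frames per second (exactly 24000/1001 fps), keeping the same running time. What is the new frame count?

Target frames = source frames × (target rate / source rate) = 66066 × (24000/1001)/(25) = 66066 × 960/1001 = 63360.

63360 frames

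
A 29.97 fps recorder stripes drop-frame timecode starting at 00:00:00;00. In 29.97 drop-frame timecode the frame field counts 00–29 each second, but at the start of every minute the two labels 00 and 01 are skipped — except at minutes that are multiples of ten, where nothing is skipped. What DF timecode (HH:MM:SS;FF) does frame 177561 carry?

01:38:44;19

Ten DF minutes hold 17982 frames, so frame 177561 lies in block 9 (frames 161838–179819) with 15723 frames into that block.
The block's first minute is 1800 frames and the rest 1798 each; 15723 frames reaches minute 8, so 9 × 18 + 8 × 2 = 178 labels have been skipped so far.
Adding those back, label number 177561 + 178 = 177739 at 30 labels/s is 5924 s + 19 f = 1 h 38 min 44 s frame 19, i.e. 01:38:44;19.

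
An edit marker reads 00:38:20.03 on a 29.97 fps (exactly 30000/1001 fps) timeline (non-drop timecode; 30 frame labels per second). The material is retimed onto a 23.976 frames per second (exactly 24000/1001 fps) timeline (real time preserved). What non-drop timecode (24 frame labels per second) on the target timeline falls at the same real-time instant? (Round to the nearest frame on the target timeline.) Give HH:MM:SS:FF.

Source frame index: (0×3600 + 38×60 + 20) × 30 + 3 = 69003.
Real time: 69003 / (30000/1001) = 23024001/10000 s.
Target frame: (23024001/10000) × (24000/1001) = 276012/5 ≈ 55202.400 → 55202.
At 24 labels/s: frame 55202 → 00:38:20:02.

00:38:20:02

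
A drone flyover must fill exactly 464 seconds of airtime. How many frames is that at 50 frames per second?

23200 frames

Frames = 464 × 50 = 23200.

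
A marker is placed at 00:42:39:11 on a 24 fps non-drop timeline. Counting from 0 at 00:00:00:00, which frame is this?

Total seconds to the label: (0 × 3600 + 42 × 60 + 39) = 2559.
Frame index = 2559 × 24 + 11 = 61427.

frame 61427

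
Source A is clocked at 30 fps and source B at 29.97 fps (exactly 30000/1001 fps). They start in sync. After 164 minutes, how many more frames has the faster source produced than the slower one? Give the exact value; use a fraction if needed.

164 min = 9840 s.
A emits 30 × 9840 = 295200 frames; B emits 30000/1001 × 9840 = 295200000/1001.
Difference = 295200/1001 frames (≈ 294.9051); B is behind A.

295200/1001 frames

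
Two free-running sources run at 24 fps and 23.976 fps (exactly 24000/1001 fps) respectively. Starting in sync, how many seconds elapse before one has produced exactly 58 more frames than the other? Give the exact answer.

The gap grows by |24000/1001 − 24| = 24/1001 frames per second.
Time for a 58-frame gap: 58 ÷ (24/1001) = 29029/12 s.

29029/12 seconds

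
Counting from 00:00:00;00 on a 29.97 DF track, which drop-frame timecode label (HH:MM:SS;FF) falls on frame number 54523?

Each 10-minute DF block holds 10 × 60 × 30 − 9 × 2 = 17982 frames. 54523 ÷ 17982 → 3 full blocks, remainder 577.
Within the partial block the first minute is 1800 frames and each further minute 1798, so 0 further minute boundaries passed. Total skipped labels = 18 × 3 + 2 × 0 = 54.
Non-drop label index = 54523 + 54 = 54577; at 30 labels/s that is 00:30:19:07, i.e. DF 00:30:19;07.

00:30:19;07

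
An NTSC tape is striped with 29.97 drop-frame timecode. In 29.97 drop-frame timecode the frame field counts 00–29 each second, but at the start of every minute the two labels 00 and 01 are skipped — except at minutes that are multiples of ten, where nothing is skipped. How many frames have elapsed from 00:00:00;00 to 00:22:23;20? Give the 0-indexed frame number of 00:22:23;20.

40270

As if non-drop at 30 labels/s: (0 × 3600 + 22 × 60 + 23) × 30 + 20 = 40310.
Minute boundaries passed: 22; those not divisible by 10: 22 − 2 = 20; dropped labels = 2 × 20 = 40.
Actual frame index = 40310 − 40 = 40270.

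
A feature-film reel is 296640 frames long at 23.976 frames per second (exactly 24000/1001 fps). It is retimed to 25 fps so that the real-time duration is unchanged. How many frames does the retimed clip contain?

309309 frames

Target frames = source frames × (target rate / source rate) = 296640 × (25)/(24000/1001) = 296640 × 1001/960 = 309309.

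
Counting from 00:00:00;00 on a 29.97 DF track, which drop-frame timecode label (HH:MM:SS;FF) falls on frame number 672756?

Ten DF minutes hold 17982 frames, so frame 672756 lies in block 37 (frames 665334–683315) with 7422 frames into that block.
The block's first minute is 1800 frames and the rest 1798 each; 7422 frames reaches minute 4, so 37 × 18 + 4 × 2 = 674 labels have been skipped so far.
Adding those back, label number 672756 + 674 = 673430 at 30 labels/s is 22447 s + 20 f = 6 h 14 min 7 s frame 20, i.e. 06:14:07;20.

06:14:07;20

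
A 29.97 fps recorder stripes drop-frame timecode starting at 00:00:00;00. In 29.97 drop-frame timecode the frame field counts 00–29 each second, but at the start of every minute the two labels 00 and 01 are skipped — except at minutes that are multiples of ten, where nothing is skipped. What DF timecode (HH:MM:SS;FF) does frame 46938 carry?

00:26:06;06

Each 10-minute DF block holds 10 × 60 × 30 − 9 × 2 = 17982 frames. 46938 ÷ 17982 → 2 full blocks, remainder 10974.
Within the partial block the first minute is 1800 frames and each further minute 1798, so 6 further minute boundaries passed. Total skipped labels = 18 × 2 + 2 × 6 = 48.
Non-drop label index = 46938 + 48 = 46986; at 30 labels/s that is 00:26:06:06, i.e. DF 00:26:06;06.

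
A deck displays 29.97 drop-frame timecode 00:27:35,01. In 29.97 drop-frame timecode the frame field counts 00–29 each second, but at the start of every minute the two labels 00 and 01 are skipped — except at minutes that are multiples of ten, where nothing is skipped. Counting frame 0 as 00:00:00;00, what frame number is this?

49601

As if non-drop at 30 labels/s: (0 × 3600 + 27 × 60 + 35) × 30 + 1 = 49651.
Minute boundaries passed: 27; those not divisible by 10: 27 − 2 = 25; dropped labels = 2 × 25 = 50.
Actual frame index = 49651 − 50 = 49601.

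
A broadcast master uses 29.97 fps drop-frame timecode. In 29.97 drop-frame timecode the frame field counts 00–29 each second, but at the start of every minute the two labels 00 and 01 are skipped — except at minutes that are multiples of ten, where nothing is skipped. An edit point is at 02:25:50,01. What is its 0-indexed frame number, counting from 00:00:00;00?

Complete 10-minute blocks: 14, each 17982 frames → 251748.
Remaining 5 whole minutes in the current block: 1800 + 4 × 1798 = 8992 frames.
Within the current minute: 50 × 30 + 1 − 2 = 1499 (labels ;00/;01 skipped at this minute). Total = 251748 + 8992 + 1499 = 262239.

262239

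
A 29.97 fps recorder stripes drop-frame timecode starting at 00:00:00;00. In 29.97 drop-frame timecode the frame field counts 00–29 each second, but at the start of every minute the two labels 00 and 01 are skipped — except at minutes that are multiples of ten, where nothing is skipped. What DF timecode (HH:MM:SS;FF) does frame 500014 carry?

04:38:03;26

Ten DF minutes hold 17982 frames, so frame 500014 lies in block 27 (frames 485514–503495) with 14500 frames into that block.
The block's first minute is 1800 frames and the rest 1798 each; 14500 frames reaches minute 8, so 27 × 18 + 8 × 2 = 502 labels have been skipped so far.
Adding those back, label number 500014 + 502 = 500516 at 30 labels/s is 16683 s + 26 f = 4 h 38 min 3 s frame 26, i.e. 04:38:03;26.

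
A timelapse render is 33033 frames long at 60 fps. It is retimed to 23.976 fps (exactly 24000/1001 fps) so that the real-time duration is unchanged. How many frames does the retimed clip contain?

Target frames = source frames × (target rate / source rate) = 33033 × (24000/1001)/(60) = 33033 × 400/1001 = 13200.

13200 frames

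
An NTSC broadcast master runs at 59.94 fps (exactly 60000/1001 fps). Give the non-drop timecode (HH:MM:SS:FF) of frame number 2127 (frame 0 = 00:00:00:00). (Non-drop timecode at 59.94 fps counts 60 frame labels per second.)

2127 ÷ 60 = 35 full seconds, remainder 27 frames.
35 s = 0 h 0 min 35 s.
Timecode: 00:00:35:27.

00:00:35:27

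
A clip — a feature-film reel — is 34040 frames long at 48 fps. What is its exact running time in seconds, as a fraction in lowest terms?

4255/6 seconds

Running time = 34040 ÷ (48) = 34040 × 1/48 = 4255/6 s.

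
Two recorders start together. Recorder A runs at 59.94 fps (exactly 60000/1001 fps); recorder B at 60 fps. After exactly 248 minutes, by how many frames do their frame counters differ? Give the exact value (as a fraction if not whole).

892800/1001 frames

248 min = 14880 s.
A emits 60000/1001 × 14880 = 892800000/1001 frames; B emits 60 × 14880 = 892800.
Difference = 892800/1001 frames (≈ 891.9081); B is ahead of A.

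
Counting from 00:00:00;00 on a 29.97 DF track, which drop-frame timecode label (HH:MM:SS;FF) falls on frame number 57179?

00:31:47;25

Each 10-minute DF block holds 10 × 60 × 30 − 9 × 2 = 17982 frames. 57179 ÷ 17982 → 3 full blocks, remainder 3233.
Within the partial block the first minute is 1800 frames and each further minute 1798, so 1 further minute boundary passed. Total skipped labels = 18 × 3 + 2 × 1 = 56.
Non-drop label index = 57179 + 56 = 57235; at 30 labels/s that is 00:31:47:25, i.e. DF 00:31:47;25.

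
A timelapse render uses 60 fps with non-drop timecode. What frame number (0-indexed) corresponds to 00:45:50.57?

Total seconds to the label: (0 × 3600 + 45 × 60 + 50) = 2750.
Frame index = 2750 × 60 + 57 = 165057.

165057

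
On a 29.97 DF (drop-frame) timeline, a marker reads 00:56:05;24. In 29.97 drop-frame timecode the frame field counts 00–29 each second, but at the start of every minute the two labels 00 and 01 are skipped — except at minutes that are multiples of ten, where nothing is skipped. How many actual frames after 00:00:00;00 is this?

100872

As if non-drop at 30 labels/s: (0 × 3600 + 56 × 60 + 5) × 30 + 24 = 100974.
Minute boundaries passed: 56; those not divisible by 10: 56 − 5 = 51; dropped labels = 2 × 51 = 102.
Actual frame index = 100974 − 102 = 100872.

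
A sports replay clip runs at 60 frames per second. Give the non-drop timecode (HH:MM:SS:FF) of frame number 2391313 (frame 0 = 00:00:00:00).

2391313 ÷ 60 = 39855 full seconds, remainder 13 frames.
39855 s = 11 h 4 min 15 s.
Timecode: 11:04:15:13.

11:04:15:13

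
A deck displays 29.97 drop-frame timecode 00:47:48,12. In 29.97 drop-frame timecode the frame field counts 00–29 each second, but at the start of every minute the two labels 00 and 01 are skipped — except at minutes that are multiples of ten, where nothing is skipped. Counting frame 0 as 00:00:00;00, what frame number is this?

Complete 10-minute blocks: 4, each 17982 frames → 71928.
Remaining 7 whole minutes in the current block: 1800 + 6 × 1798 = 12588 frames.
Within the current minute: 48 × 30 + 12 − 2 = 1450 (labels ;00/;01 skipped at this minute). Total = 71928 + 12588 + 1450 = 85966.

85966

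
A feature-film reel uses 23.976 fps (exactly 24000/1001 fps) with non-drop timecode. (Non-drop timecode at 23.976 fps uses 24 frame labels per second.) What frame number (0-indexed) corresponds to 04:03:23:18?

350490

Total seconds to the label: (4 × 3600 + 3 × 60 + 23) = 14603.
Frame index = 14603 × 24 + 18 = 350490.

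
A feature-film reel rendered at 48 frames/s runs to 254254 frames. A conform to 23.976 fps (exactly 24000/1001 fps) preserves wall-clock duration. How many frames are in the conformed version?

127000 frames

Target frames = source frames × (target rate / source rate) = 254254 × (24000/1001)/(48) = 254254 × 500/1001 = 127000.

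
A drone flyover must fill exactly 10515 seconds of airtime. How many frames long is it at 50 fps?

525750 frames

Frames = 10515 × 50 = 525750.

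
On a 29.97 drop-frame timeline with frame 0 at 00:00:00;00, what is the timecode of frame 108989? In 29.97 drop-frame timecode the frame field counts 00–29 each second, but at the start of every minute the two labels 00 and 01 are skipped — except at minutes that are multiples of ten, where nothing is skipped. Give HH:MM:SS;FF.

01:00:36;17

Each 10-minute DF block holds 10 × 60 × 30 − 9 × 2 = 17982 frames. 108989 ÷ 17982 → 6 full blocks, remainder 1097.
Within the partial block the first minute is 1800 frames and each further minute 1798, so 0 further minute boundaries passed. Total skipped labels = 18 × 6 + 2 × 0 = 108.
Non-drop label index = 108989 + 108 = 109097; at 30 labels/s that is 01:00:36:17, i.e. DF 01:00:36;17.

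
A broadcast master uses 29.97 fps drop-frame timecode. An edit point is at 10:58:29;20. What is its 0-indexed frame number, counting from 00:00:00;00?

Complete 10-minute blocks: 65, each 17982 frames → 1168830.
Remaining 8 whole minutes in the current block: 1800 + 7 × 1798 = 14386 frames.
Within the current minute: 29 × 30 + 20 − 2 = 888 (labels ;00/;01 skipped at this minute). Total = 1168830 + 14386 + 888 = 1184104.

1184104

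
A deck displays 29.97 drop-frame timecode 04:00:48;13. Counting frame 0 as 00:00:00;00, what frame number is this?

433021

As if non-drop at 30 labels/s: (4 × 3600 + 0 × 60 + 48) × 30 + 13 = 433453.
Minute boundaries passed: 240; those not divisible by 10: 240 − 24 = 216; dropped labels = 2 × 216 = 432.
Actual frame index = 433453 − 432 = 433021.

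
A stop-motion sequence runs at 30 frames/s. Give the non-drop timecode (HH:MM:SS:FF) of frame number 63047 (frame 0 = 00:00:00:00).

00:35:01:17

63047 ÷ 30 = 2101 full seconds, remainder 17 frames.
2101 s = 0 h 35 min 1 s.
Timecode: 00:35:01:17.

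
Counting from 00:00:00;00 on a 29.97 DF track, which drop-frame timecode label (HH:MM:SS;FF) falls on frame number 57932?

00:32:13;00

Each 10-minute DF block holds 10 × 60 × 30 − 9 × 2 = 17982 frames. 57932 ÷ 17982 → 3 full blocks, remainder 3986.
Within the partial block the first minute is 1800 frames and each further minute 1798, so 2 further minute boundaries passed. Total skipped labels = 18 × 3 + 2 × 2 = 58.
Non-drop label index = 57932 + 58 = 57990; at 30 labels/s that is 00:32:13:00, i.e. DF 00:32:13;00.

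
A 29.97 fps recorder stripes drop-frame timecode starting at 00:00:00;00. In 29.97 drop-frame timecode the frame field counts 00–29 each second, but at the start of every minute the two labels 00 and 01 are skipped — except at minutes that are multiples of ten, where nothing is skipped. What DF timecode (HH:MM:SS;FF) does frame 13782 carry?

Each 10-minute DF block holds 10 × 60 × 30 − 9 × 2 = 17982 frames. 13782 ÷ 17982 → 0 full blocks, remainder 13782.
Within the partial block the first minute is 1800 frames and each further minute 1798, so 7 further minute boundaries passed. Total skipped labels = 18 × 0 + 2 × 7 = 14.
Non-drop label index = 13782 + 14 = 13796; at 30 labels/s that is 00:07:39:26, i.e. DF 00:07:39;26.

00:07:39;26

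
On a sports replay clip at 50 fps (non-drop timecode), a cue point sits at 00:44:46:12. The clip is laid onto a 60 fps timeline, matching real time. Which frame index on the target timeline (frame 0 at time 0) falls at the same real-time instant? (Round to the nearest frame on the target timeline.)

Source frame index: (0×3600 + 44×60 + 46) × 50 + 12 = 134312.
Real time: 134312 / (50) = 67156/25 s.
Target frame: (67156/25) × (60) = 805872/5 ≈ 161174.400 → 161174.

frame 161174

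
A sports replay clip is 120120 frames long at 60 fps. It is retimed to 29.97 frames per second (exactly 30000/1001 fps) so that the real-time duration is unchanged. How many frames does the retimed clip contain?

Target frames = source frames × (target rate / source rate) = 120120 × (30000/1001)/(60) = 120120 × 500/1001 = 60000.

60000 frames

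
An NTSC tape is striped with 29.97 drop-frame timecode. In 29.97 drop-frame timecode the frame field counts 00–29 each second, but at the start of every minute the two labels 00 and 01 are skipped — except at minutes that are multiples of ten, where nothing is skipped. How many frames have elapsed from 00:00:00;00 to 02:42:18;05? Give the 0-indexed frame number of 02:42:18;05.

Complete 10-minute blocks: 16, each 17982 frames → 287712.
Remaining 2 whole minutes in the current block: 1800 + 1 × 1798 = 3598 frames.
Within the current minute: 18 × 30 + 5 − 2 = 543 (labels ;00/;01 skipped at this minute). Total = 287712 + 3598 + 543 = 291853.

291853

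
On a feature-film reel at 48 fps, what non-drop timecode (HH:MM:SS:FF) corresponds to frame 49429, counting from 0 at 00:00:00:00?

49429 ÷ 48 = 1029 full seconds, remainder 37 frames.
1029 s = 0 h 17 min 9 s.
Timecode: 00:17:09:37.

00:17:09:37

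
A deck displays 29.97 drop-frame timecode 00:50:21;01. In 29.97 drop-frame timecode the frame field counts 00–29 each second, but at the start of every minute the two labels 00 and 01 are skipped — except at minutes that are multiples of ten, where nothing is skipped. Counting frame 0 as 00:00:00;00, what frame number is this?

As if non-drop at 30 labels/s: (0 × 3600 + 50 × 60 + 21) × 30 + 1 = 90631.
Minute boundaries passed: 50; those not divisible by 10: 50 − 5 = 45; dropped labels = 2 × 45 = 90.
Actual frame index = 90631 − 90 = 90541.

90541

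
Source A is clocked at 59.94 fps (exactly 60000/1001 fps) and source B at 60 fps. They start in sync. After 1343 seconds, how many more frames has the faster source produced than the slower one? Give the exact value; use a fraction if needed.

A emits 60000/1001 × 1343 = 80580000/1001 frames; B emits 60 × 1343 = 80580.
Difference = 80580/1001 frames (≈ 80.4995); B is ahead of A.

80580/1001 frames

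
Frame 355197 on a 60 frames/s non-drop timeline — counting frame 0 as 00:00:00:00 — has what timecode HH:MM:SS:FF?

355197 ÷ 60 = 5919 full seconds, remainder 57 frames.
5919 s = 1 h 38 min 39 s.
Timecode: 01:38:39:57.

01:38:39:57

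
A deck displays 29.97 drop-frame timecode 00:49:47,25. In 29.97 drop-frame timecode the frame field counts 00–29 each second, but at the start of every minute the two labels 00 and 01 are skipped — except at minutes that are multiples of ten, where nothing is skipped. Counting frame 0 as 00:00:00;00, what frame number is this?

Complete 10-minute blocks: 4, each 17982 frames → 71928.
Remaining 9 whole minutes in the current block: 1800 + 8 × 1798 = 16184 frames.
Within the current minute: 47 × 30 + 25 − 2 = 1433 (labels ;00/;01 skipped at this minute). Total = 71928 + 16184 + 1433 = 89545.

89545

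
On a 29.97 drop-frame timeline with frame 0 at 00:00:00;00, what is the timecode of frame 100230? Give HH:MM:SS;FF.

Ten DF minutes hold 17982 frames, so frame 100230 lies in block 5 (frames 89910–107891) with 10320 frames into that block.
The block's first minute is 1800 frames and the rest 1798 each; 10320 frames reaches minute 5, so 5 × 18 + 5 × 2 = 100 labels have been skipped so far.
Adding those back, label number 100230 + 100 = 100330 at 30 labels/s is 3344 s + 10 f = 0 h 55 min 44 s frame 10, i.e. 00:55:44;10.

00:55:44;10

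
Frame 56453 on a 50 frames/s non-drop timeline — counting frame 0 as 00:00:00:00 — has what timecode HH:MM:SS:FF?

00:18:49:03

56453 ÷ 50 = 1129 full seconds, remainder 3 frames.
1129 s = 0 h 18 min 49 s.
Timecode: 00:18:49:03.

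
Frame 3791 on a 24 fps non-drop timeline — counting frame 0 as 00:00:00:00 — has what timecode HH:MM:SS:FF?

00:02:37:23

3791 ÷ 24 = 157 full seconds, remainder 23 frames.
157 s = 0 h 2 min 37 s.
Timecode: 00:02:37:23.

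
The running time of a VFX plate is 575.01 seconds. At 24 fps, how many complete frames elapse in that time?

Frames = 575.01 × 24 = 345006/25 ≈ 13800.2400.
Complete frames: 13800.

13800 frames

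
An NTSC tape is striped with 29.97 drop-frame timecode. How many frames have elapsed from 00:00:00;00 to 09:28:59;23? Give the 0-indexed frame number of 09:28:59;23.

1023169

As if non-drop at 30 labels/s: (9 × 3600 + 28 × 60 + 59) × 30 + 23 = 1024193.
Minute boundaries passed: 568; those not divisible by 10: 568 − 56 = 512; dropped labels = 2 × 512 = 1024.
Actual frame index = 1024193 − 1024 = 1023169.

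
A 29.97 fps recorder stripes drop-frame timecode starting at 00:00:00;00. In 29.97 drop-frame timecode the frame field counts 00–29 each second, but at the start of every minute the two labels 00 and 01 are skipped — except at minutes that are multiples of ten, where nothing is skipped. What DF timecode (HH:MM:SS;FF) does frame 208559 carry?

01:55:58;27

Each 10-minute DF block holds 10 × 60 × 30 − 9 × 2 = 17982 frames. 208559 ÷ 17982 → 11 full blocks, remainder 10757.
Within the partial block the first minute is 1800 frames and each further minute 1798, so 5 further minute boundaries passed. Total skipped labels = 18 × 11 + 2 × 5 = 208.
Non-drop label index = 208559 + 208 = 208767; at 30 labels/s that is 01:55:58:27, i.e. DF 01:55:58;27.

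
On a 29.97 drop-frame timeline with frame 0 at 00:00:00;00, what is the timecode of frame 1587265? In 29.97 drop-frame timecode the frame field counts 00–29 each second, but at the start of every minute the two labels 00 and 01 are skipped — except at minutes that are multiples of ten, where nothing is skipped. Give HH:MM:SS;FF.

14:42:41;23

Each 10-minute DF block holds 10 × 60 × 30 − 9 × 2 = 17982 frames. 1587265 ÷ 17982 → 88 full blocks, remainder 4849.
Within the partial block the first minute is 1800 frames and each further minute 1798, so 2 further minute boundaries passed. Total skipped labels = 18 × 88 + 2 × 2 = 1588.
Non-drop label index = 1587265 + 1588 = 1588853; at 30 labels/s that is 14:42:41:23, i.e. DF 14:42:41;23.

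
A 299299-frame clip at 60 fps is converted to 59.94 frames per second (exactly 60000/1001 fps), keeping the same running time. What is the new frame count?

Target frames = source frames × (target rate / source rate) = 299299 × (60000/1001)/(60) = 299299 × 1000/1001 = 299000.

299000 frames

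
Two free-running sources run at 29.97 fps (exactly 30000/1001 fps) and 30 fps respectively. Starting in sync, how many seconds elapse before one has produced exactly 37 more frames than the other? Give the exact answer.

The gap grows by |30 − 30000/1001| = 30/1001 frames per second.
Time for a 37-frame gap: 37 ÷ (30/1001) = 37037/30 s.

37037/30 seconds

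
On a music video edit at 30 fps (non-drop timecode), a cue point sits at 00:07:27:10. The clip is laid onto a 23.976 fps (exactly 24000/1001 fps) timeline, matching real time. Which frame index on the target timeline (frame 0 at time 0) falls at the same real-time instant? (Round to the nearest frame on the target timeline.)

frame 10725

Source frame index: (0×3600 + 7×60 + 27) × 30 + 10 = 13420.
Real time: 13420 / (30) = 1342/3 s.
Target frame: (1342/3) × (24000/1001) = 976000/91 ≈ 10725.275 → 10725.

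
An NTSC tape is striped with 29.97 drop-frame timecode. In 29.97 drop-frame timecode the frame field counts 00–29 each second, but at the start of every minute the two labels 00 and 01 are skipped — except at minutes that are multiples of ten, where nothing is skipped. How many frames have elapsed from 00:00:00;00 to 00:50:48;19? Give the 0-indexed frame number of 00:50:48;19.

As if non-drop at 30 labels/s: (0 × 3600 + 50 × 60 + 48) × 30 + 19 = 91459.
Minute boundaries passed: 50; those not divisible by 10: 50 − 5 = 45; dropped labels = 2 × 45 = 90.
Actual frame index = 91459 − 90 = 91369.

91369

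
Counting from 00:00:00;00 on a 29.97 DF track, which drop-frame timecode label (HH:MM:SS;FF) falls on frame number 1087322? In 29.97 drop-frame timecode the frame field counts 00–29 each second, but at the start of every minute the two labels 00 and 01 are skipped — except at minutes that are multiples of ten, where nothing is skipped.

10:04:40;10

Ten DF minutes hold 17982 frames, so frame 1087322 lies in block 60 (frames 1078920–1096901) with 8402 frames into that block.
The block's first minute is 1800 frames and the rest 1798 each; 8402 frames reaches minute 4, so 60 × 18 + 4 × 2 = 1088 labels have been skipped so far.
Adding those back, label number 1087322 + 1088 = 1088410 at 30 labels/s is 36280 s + 10 f = 10 h 4 min 40 s frame 10, i.e. 10:04:40;10.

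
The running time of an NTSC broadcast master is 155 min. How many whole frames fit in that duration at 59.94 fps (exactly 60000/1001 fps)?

557442 frames

155 min = 9300 s.
Frames = 9300 × 60000/1001 = 558000000/1001 ≈ 557442.5574.
Complete frames: 557442.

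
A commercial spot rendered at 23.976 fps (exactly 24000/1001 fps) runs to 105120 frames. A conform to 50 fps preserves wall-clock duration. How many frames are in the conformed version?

Target frames = source frames × (target rate / source rate) = 105120 × (50)/(24000/1001) = 105120 × 1001/480 = 219219.

219219 frames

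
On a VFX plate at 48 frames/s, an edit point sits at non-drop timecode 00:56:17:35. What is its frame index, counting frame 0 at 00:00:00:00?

frame 162131

Total seconds to the label: (0 × 3600 + 56 × 60 + 17) = 3377.
Frame index = 3377 × 48 + 35 = 162131.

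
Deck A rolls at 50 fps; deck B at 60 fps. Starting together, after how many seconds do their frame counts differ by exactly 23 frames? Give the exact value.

The gap grows by |60 − 50| = 10 frames per second.
Time for a 23-frame gap: 23 ÷ (10) = 2.3 s.

2.3 seconds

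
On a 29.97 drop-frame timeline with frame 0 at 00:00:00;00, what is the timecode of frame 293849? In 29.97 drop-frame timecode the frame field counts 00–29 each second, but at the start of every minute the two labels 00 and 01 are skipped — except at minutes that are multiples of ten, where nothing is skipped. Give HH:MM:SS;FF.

02:43:24;23

Each 10-minute DF block holds 10 × 60 × 30 − 9 × 2 = 17982 frames. 293849 ÷ 17982 → 16 full blocks, remainder 6137.
Within the partial block the first minute is 1800 frames and each further minute 1798, so 3 further minute boundaries passed. Total skipped labels = 18 × 16 + 2 × 3 = 294.
Non-drop label index = 293849 + 294 = 294143; at 30 labels/s that is 02:43:24:23, i.e. DF 02:43:24;23.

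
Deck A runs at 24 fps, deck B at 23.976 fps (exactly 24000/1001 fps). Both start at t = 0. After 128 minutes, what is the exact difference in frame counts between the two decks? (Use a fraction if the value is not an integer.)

184320/1001 frames

128 min = 7680 s.
A emits 24 × 7680 = 184320 frames; B emits 24000/1001 × 7680 = 184320000/1001.
Difference = 184320/1001 frames (≈ 184.1359); B is behind A.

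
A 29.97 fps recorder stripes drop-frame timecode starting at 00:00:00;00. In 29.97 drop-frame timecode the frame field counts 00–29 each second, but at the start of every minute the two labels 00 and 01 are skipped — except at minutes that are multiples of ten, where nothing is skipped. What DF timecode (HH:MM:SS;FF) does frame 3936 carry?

Ten DF minutes hold 17982 frames, so frame 3936 lies in block 0 (frames 0–17981) with 3936 frames into that block.
The block's first minute is 1800 frames and the rest 1798 each; 3936 frames reaches minute 2, so 0 × 18 + 2 × 2 = 4 labels have been skipped so far.
Adding those back, label number 3936 + 4 = 3940 at 30 labels/s is 131 s + 10 f = 0 h 2 min 11 s frame 10, i.e. 00:02:11;10.

00:02:11;10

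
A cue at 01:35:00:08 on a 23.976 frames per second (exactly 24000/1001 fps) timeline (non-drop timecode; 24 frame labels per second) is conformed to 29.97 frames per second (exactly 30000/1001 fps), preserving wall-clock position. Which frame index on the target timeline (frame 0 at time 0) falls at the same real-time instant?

frame 171010

Source frame index: (1×3600 + 35×60 + 0) × 24 + 8 = 136808.
Real time: 136808 / (24000/1001) = 17118101/3000 s.
Target frame: (17118101/3000) × (30000/1001) = 171010.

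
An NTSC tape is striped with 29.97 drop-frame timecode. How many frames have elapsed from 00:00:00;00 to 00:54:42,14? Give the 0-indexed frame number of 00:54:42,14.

As if non-drop at 30 labels/s: (0 × 3600 + 54 × 60 + 42) × 30 + 14 = 98474.
Minute boundaries passed: 54; those not divisible by 10: 54 − 5 = 49; dropped labels = 2 × 49 = 98.
Actual frame index = 98474 − 98 = 98376.

98376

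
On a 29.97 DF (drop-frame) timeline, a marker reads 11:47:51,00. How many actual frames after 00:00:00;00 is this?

Complete 10-minute blocks: 70, each 17982 frames → 1258740.
Remaining 7 whole minutes in the current block: 1800 + 6 × 1798 = 12588 frames.
Within the current minute: 51 × 30 + 0 − 2 = 1528 (labels ;00/;01 skipped at this minute). Total = 1258740 + 12588 + 1528 = 1272856.

1272856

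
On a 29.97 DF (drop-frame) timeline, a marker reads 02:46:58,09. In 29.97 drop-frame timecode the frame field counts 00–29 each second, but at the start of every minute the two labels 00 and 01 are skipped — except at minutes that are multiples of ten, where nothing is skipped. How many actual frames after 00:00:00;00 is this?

As if non-drop at 30 labels/s: (2 × 3600 + 46 × 60 + 58) × 30 + 9 = 300549.
Minute boundaries passed: 166; those not divisible by 10: 166 − 16 = 150; dropped labels = 2 × 150 = 300.
Actual frame index = 300549 − 300 = 300249.

300249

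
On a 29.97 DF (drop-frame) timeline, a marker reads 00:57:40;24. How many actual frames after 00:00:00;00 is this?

As if non-drop at 30 labels/s: (0 × 3600 + 57 × 60 + 40) × 30 + 24 = 103824.
Minute boundaries passed: 57; those not divisible by 10: 57 − 5 = 52; dropped labels = 2 × 52 = 104.
Actual frame index = 103824 − 104 = 103720.

103720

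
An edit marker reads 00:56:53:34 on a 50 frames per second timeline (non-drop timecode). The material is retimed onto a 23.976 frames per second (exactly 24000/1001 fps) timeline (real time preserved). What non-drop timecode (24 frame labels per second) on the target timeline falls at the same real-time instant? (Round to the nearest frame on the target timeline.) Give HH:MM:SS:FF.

00:56:50:06

Source frame index: (0×3600 + 56×60 + 53) × 50 + 34 = 170684.
Real time: 170684 / (50) = 85342/25 s.
Target frame: (85342/25) × (24000/1001) = 81928320/1001 ≈ 81846.474 → 81846.
At 24 labels/s: frame 81846 → 00:56:50:06.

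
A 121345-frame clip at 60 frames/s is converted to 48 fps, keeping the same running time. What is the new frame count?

Target frames = source frames × (target rate / source rate) = 121345 × (48)/(60) = 121345 × 4/5 = 97076.

97076 frames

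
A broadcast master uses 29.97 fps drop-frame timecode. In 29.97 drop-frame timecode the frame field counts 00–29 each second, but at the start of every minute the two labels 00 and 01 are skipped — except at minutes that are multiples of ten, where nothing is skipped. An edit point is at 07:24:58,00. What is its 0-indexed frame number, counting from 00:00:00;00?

800140

As if non-drop at 30 labels/s: (7 × 3600 + 24 × 60 + 58) × 30 + 0 = 800940.
Minute boundaries passed: 444; those not divisible by 10: 444 − 44 = 400; dropped labels = 2 × 400 = 800.
Actual frame index = 800940 − 800 = 800140.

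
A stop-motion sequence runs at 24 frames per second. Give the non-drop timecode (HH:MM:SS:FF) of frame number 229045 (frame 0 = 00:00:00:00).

229045 ÷ 24 = 9543 full seconds, remainder 13 frames.
9543 s = 2 h 39 min 3 s.
Timecode: 02:39:03:13.

02:39:03:13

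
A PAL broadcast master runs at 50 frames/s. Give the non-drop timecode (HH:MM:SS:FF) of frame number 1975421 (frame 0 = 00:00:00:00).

1975421 ÷ 50 = 39508 full seconds, remainder 21 frames.
39508 s = 10 h 58 min 28 s.
Timecode: 10:58:28:21.

10:58:28:21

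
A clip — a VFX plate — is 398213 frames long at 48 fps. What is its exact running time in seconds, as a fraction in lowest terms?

Running time = 398213 ÷ (48) = 398213 × 1/48 = 398213/48 s.

398213/48 seconds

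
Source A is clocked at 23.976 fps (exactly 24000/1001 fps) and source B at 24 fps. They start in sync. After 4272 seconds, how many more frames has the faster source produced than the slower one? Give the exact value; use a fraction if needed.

102528/1001 frames

A emits 24000/1001 × 4272 = 102528000/1001 frames; B emits 24 × 4272 = 102528.
Difference = 102528/1001 frames (≈ 102.4256); B is ahead of A.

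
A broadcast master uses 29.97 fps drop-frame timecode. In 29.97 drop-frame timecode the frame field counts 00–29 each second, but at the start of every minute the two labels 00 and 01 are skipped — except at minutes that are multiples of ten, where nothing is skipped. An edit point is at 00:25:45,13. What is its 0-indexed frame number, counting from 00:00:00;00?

Complete 10-minute blocks: 2, each 17982 frames → 35964.
Remaining 5 whole minutes in the current block: 1800 + 4 × 1798 = 8992 frames.
Within the current minute: 45 × 30 + 13 − 2 = 1361 (labels ;00/;01 skipped at this minute). Total = 35964 + 8992 + 1361 = 46317.

46317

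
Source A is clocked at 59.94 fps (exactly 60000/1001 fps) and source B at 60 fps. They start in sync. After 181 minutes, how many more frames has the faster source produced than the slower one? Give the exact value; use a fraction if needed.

651600/1001 frames

181 min = 10860 s.
A emits 60000/1001 × 10860 = 651600000/1001 frames; B emits 60 × 10860 = 651600.
Difference = 651600/1001 frames (≈ 650.9491); B is ahead of A.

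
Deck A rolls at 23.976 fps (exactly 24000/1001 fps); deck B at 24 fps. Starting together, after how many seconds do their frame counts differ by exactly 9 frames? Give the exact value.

The gap grows by |24 − 24000/1001| = 24/1001 frames per second.
Time for a 9-frame gap: 9 ÷ (24/1001) = 375.375 s.

375.375 seconds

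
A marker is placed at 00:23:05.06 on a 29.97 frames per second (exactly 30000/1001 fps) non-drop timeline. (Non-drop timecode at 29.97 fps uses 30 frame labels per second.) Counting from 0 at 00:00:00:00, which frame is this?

Total seconds to the label: (0 × 3600 + 23 × 60 + 5) = 1385.
Frame index = 1385 × 30 + 6 = 41556.

frame 41556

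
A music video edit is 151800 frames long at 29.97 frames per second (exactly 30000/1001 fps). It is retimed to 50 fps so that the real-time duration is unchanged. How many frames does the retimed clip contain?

Target frames = source frames × (target rate / source rate) = 151800 × (50)/(30000/1001) = 151800 × 1001/600 = 253253.

253253 frames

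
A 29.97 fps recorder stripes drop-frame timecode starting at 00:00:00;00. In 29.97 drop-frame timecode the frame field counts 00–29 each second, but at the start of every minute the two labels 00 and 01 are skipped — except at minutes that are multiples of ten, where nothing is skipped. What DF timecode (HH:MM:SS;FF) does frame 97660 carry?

Ten DF minutes hold 17982 frames, so frame 97660 lies in block 5 (frames 89910–107891) with 7750 frames into that block.
The block's first minute is 1800 frames and the rest 1798 each; 7750 frames reaches minute 4, so 5 × 18 + 4 × 2 = 98 labels have been skipped so far.
Adding those back, label number 97660 + 98 = 97758 at 30 labels/s is 3258 s + 18 f = 0 h 54 min 18 s frame 18, i.e. 00:54:18;18.

00:54:18;18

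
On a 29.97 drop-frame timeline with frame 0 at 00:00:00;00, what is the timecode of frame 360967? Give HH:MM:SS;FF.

03:20:44;07

Ten DF minutes hold 17982 frames, so frame 360967 lies in block 20 (frames 359640–377621) with 1327 frames into that block.
The block's first minute is 1800 frames and the rest 1798 each; 1327 frames reaches minute 0, so 20 × 18 + 0 × 2 = 360 labels have been skipped so far.
Adding those back, label number 360967 + 360 = 361327 at 30 labels/s is 12044 s + 7 f = 3 h 20 min 44 s frame 7, i.e. 03:20:44;07.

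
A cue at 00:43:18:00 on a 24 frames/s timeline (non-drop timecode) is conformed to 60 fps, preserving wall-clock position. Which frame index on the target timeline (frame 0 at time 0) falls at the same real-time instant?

frame 155880

Source frame index: (0×3600 + 43×60 + 18) × 24 + 0 = 62352.
Real time: 62352 / (24) = 2598 s.
Target frame: (2598) × (60) = 155880.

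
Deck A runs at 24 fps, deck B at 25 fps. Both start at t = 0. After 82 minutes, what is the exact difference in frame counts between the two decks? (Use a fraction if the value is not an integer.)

82 min = 4920 s.
A emits 24 × 4920 = 118080 frames; B emits 25 × 4920 = 123000.
Difference = 4920 frames; B is ahead of A.

4920 frames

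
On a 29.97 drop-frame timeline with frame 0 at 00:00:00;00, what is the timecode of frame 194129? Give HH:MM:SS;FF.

Ten DF minutes hold 17982 frames, so frame 194129 lies in block 10 (frames 179820–197801) with 14309 frames into that block.
The block's first minute is 1800 frames and the rest 1798 each; 14309 frames reaches minute 7, so 10 × 18 + 7 × 2 = 194 labels have been skipped so far.
Adding those back, label number 194129 + 194 = 194323 at 30 labels/s is 6477 s + 13 f = 1 h 47 min 57 s frame 13, i.e. 01:47:57;13.

01:47:57;13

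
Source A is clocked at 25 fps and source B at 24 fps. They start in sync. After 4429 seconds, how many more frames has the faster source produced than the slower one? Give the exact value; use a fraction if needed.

A emits 25 × 4429 = 110725 frames; B emits 24 × 4429 = 106296.
Difference = 4429 frames; B is behind A.

4429 frames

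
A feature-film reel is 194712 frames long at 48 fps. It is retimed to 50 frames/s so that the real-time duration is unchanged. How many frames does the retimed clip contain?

Target frames = source frames × (target rate / source rate) = 194712 × (50)/(48) = 194712 × 25/24 = 202825.

202825 frames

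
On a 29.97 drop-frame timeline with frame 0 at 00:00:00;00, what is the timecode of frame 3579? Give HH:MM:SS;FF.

00:01:59;11

Ten DF minutes hold 17982 frames, so frame 3579 lies in block 0 (frames 0–17981) with 3579 frames into that block.
The block's first minute is 1800 frames and the rest 1798 each; 3579 frames reaches minute 1, so 0 × 18 + 1 × 2 = 2 labels have been skipped so far.
Adding those back, label number 3579 + 2 = 3581 at 30 labels/s is 119 s + 11 f = 0 h 1 min 59 s frame 11, i.e. 00:01:59;11.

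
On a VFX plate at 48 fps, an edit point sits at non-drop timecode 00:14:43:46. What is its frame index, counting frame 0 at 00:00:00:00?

Total seconds to the label: (0 × 3600 + 14 × 60 + 43) = 883.
Frame index = 883 × 48 + 46 = 42430.

42430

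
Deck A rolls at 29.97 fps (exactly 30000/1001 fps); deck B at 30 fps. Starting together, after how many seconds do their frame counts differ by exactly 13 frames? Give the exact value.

The gap grows by |30 − 30000/1001| = 30/1001 frames per second.
Time for a 13-frame gap: 13 ÷ (30/1001) = 13013/30 s.

13013/30 seconds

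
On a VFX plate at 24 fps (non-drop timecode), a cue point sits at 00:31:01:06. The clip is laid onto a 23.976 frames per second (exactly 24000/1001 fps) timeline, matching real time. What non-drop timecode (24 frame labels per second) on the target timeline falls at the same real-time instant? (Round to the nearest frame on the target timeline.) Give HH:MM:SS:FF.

Source frame index: (0×3600 + 31×60 + 1) × 24 + 6 = 44670.
Real time: 44670 / (24) = 7445/4 s.
Target frame: (7445/4) × (24000/1001) = 44670000/1001 ≈ 44625.375 → 44625.
At 24 labels/s: frame 44625 → 00:30:59:09.

00:30:59:09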